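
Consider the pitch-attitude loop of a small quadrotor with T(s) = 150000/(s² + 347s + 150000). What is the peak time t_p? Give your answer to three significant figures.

Matching coefficients with s² + 2ζω_n s + ω_n² gives ω_n² = 150000 ⇒ ω_n = 387 rad/s, and ζ = 347/(2ω_n) = 0.448.
The damped frequency ω_d = ω_n√(1−ζ²) = 346 rad/s. Then t_p = π/ω_d = 0.00907 s.

t_p ≈ 0.00907 s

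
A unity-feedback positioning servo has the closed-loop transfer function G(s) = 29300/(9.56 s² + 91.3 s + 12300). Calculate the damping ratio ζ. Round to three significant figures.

ζ ≈ 0.133

Dividing through by 9.56: denominator becomes s² + 9.550 s + 1287.
So ω_n = √1287 = 35.9 rad/s and ζ = 9.550/(2·35.9) = 0.133.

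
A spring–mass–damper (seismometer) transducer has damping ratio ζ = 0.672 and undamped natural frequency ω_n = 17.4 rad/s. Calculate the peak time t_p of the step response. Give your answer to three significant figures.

The damped frequency is ω_d = ω_n√(1−ζ²) = 17.4·√(1−0.452) = 12.9 rad/s.
Peak time t_p = π/ω_d = π/12.9 = 0.244 s.

t_p ≈ 0.244 s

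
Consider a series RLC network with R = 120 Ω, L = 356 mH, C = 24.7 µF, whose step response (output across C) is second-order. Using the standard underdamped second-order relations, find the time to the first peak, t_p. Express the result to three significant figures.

For a series RLC circuit (capacitor voltage as output), ω_n = 1/√(LC) = 1/√(356 mH · 24.7 µF) = 337 rad/s.
ζ = (R/2)·√(C/L) = (120/2)·√(24.7 µF/356 mH) = 0.500.
ω_d = ω_n√(1−ζ²) = 292 rad/s. t_p = π/ω_d = 0.0108 s.

t_p ≈ 0.0108 s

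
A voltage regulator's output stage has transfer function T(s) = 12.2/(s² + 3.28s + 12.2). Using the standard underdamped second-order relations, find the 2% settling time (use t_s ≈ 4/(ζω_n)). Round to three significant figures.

Comparing the denominator to s² + 2ζω_n s + ω_n²: ω_n = √12.2 = 3.49 rad/s, and 2ζω_n = 3.28 so ζ = 3.28/(2·3.49) = 0.470.
t_s ≈ 4/(ζω_n) = 4/(0.470·3.49) = 2.44 s.

t_s ≈ 2.44 s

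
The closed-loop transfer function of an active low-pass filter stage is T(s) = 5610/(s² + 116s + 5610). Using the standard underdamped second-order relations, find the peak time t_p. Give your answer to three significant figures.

Comparing the denominator to s² + 2ζω_n s + ω_n²: ω_n = √5610 = 74.9 rad/s, and 2ζω_n = 116 so ζ = 116/(2·74.9) = 0.774.
ω_d = ω_n√(1−ζ²) = 47.4 rad/s. Then t_p = π/ω_d = 0.0663 s.

t_p ≈ 0.0663 s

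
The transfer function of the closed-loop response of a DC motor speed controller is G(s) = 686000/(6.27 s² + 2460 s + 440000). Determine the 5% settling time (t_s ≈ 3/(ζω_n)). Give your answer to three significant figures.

Dividing through by 6.27: denominator becomes s² + 392.3 s + 70180.
So ω_n = √70180 = 265 rad/s and ζ = 392.3/(2·265) = 0.741.
t_s ≈ 3/(ζω_n) = 0.0153 s.

t_s ≈ 0.0153 s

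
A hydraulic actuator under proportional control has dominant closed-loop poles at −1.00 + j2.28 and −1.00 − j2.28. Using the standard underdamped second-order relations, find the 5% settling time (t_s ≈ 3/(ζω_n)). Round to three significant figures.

For poles at −σ ± jω_d, ζω_n = σ = 1.00, so t_s ≈ 3/σ = 3.00 s.

t_s ≈ 3.00 s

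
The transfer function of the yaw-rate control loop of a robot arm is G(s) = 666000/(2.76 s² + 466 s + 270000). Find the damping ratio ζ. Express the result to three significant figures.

ζ ≈ 0.270

Dividing through by 2.76: denominator becomes s² + 168.8 s + 97830.
So ω_n = √97830 = 313 rad/s and ζ = 168.8/(2·313) = 0.270.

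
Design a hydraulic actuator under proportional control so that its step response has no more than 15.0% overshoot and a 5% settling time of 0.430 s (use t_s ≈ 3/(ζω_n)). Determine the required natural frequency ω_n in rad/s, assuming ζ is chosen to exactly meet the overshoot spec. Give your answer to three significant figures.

ω_n ≈ 13.5 rad/s

Inverting the overshoot relation: ζ = |ln 0.150|/√(π² + ln²0.150) = 0.517.
From t_s ≈ 3/(ζω_n): ω_n = 3/(ζ·t_s) = 3/(0.517·0.430) = 13.5 rad/s.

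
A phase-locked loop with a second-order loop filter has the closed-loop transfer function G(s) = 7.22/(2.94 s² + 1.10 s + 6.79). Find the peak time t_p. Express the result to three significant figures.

Dividing through by 2.94: denominator becomes s² + 0.3741 s + 2.310.
So ω_n = √2.310 = 1.52 rad/s and ζ = 0.3741/(2·1.52) = 0.123.
ω_d = 1.52·√(1 − 0.123²) = 1.51 rad/s. t_p = π/ω_d = 2.08 s.

t_p ≈ 2.08 s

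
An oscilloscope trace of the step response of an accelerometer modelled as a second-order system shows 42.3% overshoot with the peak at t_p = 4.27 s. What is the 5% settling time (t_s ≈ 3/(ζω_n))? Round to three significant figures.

ζ from %OS: ζ = |ln 0.423|/√(π²+ln²0.423) = 0.264.
From t_p = π/ω_d, ω_d = π/4.27 = 0.736 rad/s, so ω_n = ω_d/√(1−ζ²) = 0.763 rad/s.
t_s ≈ 3/(ζω_n) = 3/(0.264·0.763) = 14.9 s.

t_s ≈ 14.9 s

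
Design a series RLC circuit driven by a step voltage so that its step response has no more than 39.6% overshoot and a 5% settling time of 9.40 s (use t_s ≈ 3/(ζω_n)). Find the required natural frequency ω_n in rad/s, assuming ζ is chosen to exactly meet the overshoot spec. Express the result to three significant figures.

ω_n ≈ 1.13 rad/s

From %OS = 100·exp(−πζ/√(1−ζ²)), invert to get ζ = −ln(OS)/√(π² + ln²(OS)) with OS = 0.396.
−ln 0.396 = 0.9263, so ζ = 0.9263/√(π² + 0.8581) = 0.283.
Then ω_n = 3/(ζ t_s) = 3/(0.283 × 9.40) = 1.13 rad/s.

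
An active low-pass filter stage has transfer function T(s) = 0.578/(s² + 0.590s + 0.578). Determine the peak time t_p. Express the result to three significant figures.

t_p ≈ 4.48 s

Comparing the denominator to s² + 2ζω_n s + ω_n²: ω_n = √0.578 = 0.760 rad/s, and 2ζω_n = 0.590 so ζ = 0.590/(2·0.760) = 0.388.
The damped frequency ω_d = ω_n√(1−ζ²) = 0.701 rad/s. Then t_p = π/ω_d = 4.48 s.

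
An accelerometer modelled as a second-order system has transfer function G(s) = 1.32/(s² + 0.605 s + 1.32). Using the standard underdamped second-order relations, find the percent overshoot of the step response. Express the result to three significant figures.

%OS ≈ 42.4%

Matching coefficients with s² + 2ζω_n s + ω_n² gives ω_n² = 1.32 ⇒ ω_n = 1.15 rad/s, and ζ = 0.605/(2ω_n) = 0.263.
Overshoot: exp(−π·0.263/√(1−0.263²)) = 0.424, i.e. 42.4%.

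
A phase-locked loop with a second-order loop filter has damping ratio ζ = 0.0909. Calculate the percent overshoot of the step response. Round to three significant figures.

For an underdamped second-order system, %OS = 100·exp(−πζ/√(1−ζ²)).
πζ/√(1−ζ²) = π·0.0909/√(1−0.00826) = 0.2868, so %OS = 100·e^(−0.2868) = 75.1%.

%OS ≈ 75.1%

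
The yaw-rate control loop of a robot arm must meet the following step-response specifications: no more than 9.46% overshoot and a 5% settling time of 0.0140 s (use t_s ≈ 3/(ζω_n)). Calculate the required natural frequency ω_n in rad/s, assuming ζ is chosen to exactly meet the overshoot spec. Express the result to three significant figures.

ω_n ≈ 357 rad/s

From %OS = 100·exp(−πζ/√(1−ζ²)), invert to get ζ = −ln(OS)/√(π² + ln²(OS)) with OS = 0.0946.
−ln 0.0946 = 2.358, so ζ = 2.358/√(π² + 5.561) = 0.600.
Then ω_n = 3/(ζ t_s) = 3/(0.600 × 0.0140) = 357 rad/s.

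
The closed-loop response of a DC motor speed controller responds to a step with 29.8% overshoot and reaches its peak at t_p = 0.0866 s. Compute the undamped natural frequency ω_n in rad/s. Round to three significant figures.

The overshoot fixes ζ = −ln(OS)/√(π²+ln²(OS)) = 0.360.
t_p = π/ω_d ⇒ ω_d = 36.3 rad/s; then ω_n = ω_d/√(1−ζ²) = 38.9 rad/s.

ω_n ≈ 38.9 rad/s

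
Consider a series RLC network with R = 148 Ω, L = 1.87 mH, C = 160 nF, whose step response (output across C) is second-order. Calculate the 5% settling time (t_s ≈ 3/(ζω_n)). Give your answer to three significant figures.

t_s ≈ 0.0000758 s

For a series RLC circuit (capacitor voltage as output), ω_n = 1/√(LC) = 1/√(1.87 mH · 160 nF) = 57800 rad/s.
ζ = (R/2)·√(C/L) = (148/2)·√(160 nF/1.87 mH) = 0.684.
t_s ≈ 3/(ζω_n) = 0.0000758 s.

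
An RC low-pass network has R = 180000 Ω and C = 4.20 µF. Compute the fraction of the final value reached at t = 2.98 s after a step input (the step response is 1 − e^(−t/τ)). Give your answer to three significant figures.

τ = RC = 180000 × 4.20 µF = 0.756 s.
y(t)/y_∞ = 1 − e^(−t/τ) = 1 − e^(−2.98/0.756) = 1 − e^(−3.94) = 0.981.

y/y_∞ ≈ 0.981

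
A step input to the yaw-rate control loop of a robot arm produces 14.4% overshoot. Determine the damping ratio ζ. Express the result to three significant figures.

ζ ≈ 0.525

ζ = −ln(OS)/√(π² + (ln OS)²). With OS = 0.144, ln OS = −1.938 and ζ = 1.938/3.691 = 0.525.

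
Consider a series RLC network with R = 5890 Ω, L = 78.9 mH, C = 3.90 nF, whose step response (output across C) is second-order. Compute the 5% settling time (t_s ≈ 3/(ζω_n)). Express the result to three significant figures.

t_s ≈ 0.0000804 s

For a series RLC circuit (capacitor voltage as output), ω_n = 1/√(LC) = 1/√(78.9 mH · 3.90 nF) = 57000 rad/s.
ζ = (R/2)·√(C/L) = (5890/2)·√(3.90 nF/78.9 mH) = 0.655.
t_s ≈ 3/(ζω_n) = 0.0000804 s.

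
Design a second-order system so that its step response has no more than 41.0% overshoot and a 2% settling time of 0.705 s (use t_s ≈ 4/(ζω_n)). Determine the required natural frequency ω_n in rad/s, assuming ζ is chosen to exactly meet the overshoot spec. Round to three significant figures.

From %OS = 100·exp(−πζ/√(1−ζ²)), invert to get ζ = −ln(OS)/√(π² + ln²(OS)) with OS = 0.410.
−ln 0.410 = 0.8916, so ζ = 0.8916/√(π² + 0.7949) = 0.273.
Then ω_n = 4/(ζ t_s) = 4/(0.273 × 0.705) = 20.8 rad/s.

ω_n ≈ 20.8 rad/s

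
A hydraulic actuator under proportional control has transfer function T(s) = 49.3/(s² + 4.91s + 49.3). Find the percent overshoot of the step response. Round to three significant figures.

%OS ≈ 31.0%

ω_n = √49.3 = 7.02 rad/s; ζ = 4.91/(2·7.02) = 0.350.
%OS = 100·exp(−πζ/√(1−ζ²)) = 31.0%.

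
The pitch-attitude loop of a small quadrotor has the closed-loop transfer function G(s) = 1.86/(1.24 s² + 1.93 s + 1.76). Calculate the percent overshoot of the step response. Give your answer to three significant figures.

%OS ≈ 6.65%

Dividing through by 1.24: denominator becomes s² + 1.556 s + 1.419.
So ω_n = √1.419 = 1.19 rad/s and ζ = 1.556/(2·1.19) = 0.653.
%OS = 100·exp(−πζ/√(1−ζ²)) = 6.65%.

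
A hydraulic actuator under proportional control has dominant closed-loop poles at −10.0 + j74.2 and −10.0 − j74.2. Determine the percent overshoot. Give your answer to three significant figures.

The poles are at −σ ± jω_d with σ = 10.0 and ω_d = 74.2, so ω_n = √(σ²+ω_d²) = 74.9 rad/s and ζ = σ/ω_n = 0.134.
Overshoot: exp(−π·0.134/√(1−0.134²)) = 0.655, i.e. 65.5%.

%OS ≈ 65.5%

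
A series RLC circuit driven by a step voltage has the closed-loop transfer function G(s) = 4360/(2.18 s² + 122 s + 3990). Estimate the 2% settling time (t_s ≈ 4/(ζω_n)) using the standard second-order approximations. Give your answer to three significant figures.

Dividing through by 2.18: denominator becomes s² + 55.96 s + 1830.
So ω_n = √1830 = 42.8 rad/s and ζ = 55.96/(2·42.8) = 0.654.
t_s ≈ 4/(ζω_n) = 0.143 s.

t_s ≈ 0.143 s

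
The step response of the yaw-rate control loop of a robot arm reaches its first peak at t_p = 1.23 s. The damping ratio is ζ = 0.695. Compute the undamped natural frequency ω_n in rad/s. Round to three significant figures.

ω_n ≈ 3.55 rad/s

Peak time t_p = π/ω_d, so ω_d = π/t_p = π/1.23 = 2.55 rad/s.
ω_n = ω_d/√(1−ζ²) = 2.55/√0.517 = 3.55 rad/s.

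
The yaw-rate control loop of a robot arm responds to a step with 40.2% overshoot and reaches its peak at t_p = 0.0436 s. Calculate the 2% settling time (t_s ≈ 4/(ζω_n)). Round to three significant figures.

t_s ≈ 0.191 s

ζ from %OS: ζ = |ln 0.402|/√(π²+ln²0.402) = 0.279.
t_p = π/ω_d ⇒ ω_d = 72.1 rad/s; then ω_n = ω_d/√(1−ζ²) = 75.0 rad/s.
t_s ≈ 4/(ζω_n) = 4/(0.279·75.0) = 0.191 s.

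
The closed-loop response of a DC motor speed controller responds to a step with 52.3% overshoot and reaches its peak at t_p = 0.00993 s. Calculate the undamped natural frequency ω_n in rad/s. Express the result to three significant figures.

ω_n ≈ 323 rad/s

The overshoot fixes ζ = −ln(OS)/√(π²+ln²(OS)) = 0.202.
From t_p = π/ω_d, ω_d = π/0.00993 = 316 rad/s, so ω_n = ω_d/√(1−ζ²) = 323 rad/s.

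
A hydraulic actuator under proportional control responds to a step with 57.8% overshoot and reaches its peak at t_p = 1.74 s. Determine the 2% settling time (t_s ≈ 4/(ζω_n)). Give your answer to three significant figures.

t_s ≈ 12.7 s

ζ from %OS: ζ = |ln 0.578|/√(π²+ln²0.578) = 0.172.
t_p = π/ω_d ⇒ ω_d = 1.81 rad/s; then ω_n = ω_d/√(1−ζ²) = 1.83 rad/s.
t_s ≈ 4/(ζω_n) = 4/(0.172·1.83) = 12.7 s.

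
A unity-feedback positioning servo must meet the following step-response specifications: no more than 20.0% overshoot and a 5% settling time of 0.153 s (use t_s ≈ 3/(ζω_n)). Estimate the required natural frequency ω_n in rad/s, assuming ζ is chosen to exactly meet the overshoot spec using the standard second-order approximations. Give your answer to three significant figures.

From %OS = 100·exp(−πζ/√(1−ζ²)), invert to get ζ = −ln(OS)/√(π² + ln²(OS)) with OS = 0.200.
−ln 0.200 = 1.609, so ζ = 1.609/√(π² + 2.590) = 0.456.
From t_s ≈ 3/(ζω_n): ω_n = 3/(ζ·t_s) = 3/(0.456·0.153) = 43.0 rad/s.

ω_n ≈ 43.0 rad/s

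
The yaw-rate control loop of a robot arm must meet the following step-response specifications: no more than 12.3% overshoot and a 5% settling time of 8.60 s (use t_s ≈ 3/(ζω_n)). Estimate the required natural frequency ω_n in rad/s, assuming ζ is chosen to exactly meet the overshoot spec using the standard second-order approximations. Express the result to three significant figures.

ω_n ≈ 0.629 rad/s

ζ = −ln(OS)/√(π² + (ln OS)²). With OS = 0.123, ln OS = −2.096 and ζ = 2.096/3.776 = 0.555.
Then ω_n = 3/(ζ t_s) = 3/(0.555 × 8.60) = 0.629 rad/s.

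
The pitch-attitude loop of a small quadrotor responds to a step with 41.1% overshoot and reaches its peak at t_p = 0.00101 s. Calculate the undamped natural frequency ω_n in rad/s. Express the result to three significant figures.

ζ from %OS: ζ = |ln 0.411|/√(π²+ln²0.411) = 0.272.
From t_p = π/ω_d, ω_d = π/0.00101 = 3110 rad/s, so ω_n = ω_d/√(1−ζ²) = 3230 rad/s.

ω_n ≈ 3230 rad/s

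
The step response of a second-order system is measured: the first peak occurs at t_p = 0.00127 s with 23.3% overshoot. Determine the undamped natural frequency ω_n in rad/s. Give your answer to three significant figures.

ω_n ≈ 2730 rad/s

ζ from %OS: ζ = |ln 0.233|/√(π²+ln²0.233) = 0.421.
t_p = π/ω_d ⇒ ω_d = 2470 rad/s; then ω_n = ω_d/√(1−ζ²) = 2730 rad/s.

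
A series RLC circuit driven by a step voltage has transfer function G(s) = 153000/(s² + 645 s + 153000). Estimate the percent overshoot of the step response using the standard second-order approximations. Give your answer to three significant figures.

ω_n = √153000 = 391 rad/s; ζ = 645/(2·391) = 0.824.
Overshoot: exp(−π·0.824/√(1−0.824²)) = 0.0103, i.e. 1.03%.

%OS ≈ 1.03%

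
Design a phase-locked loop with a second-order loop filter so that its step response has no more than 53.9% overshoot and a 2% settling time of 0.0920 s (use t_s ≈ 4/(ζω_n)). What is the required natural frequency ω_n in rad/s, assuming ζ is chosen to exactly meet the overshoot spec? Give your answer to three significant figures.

ω_n ≈ 225 rad/s

From %OS = 100·exp(−πζ/√(1−ζ²)), invert to get ζ = −ln(OS)/√(π² + ln²(OS)) with OS = 0.539.
−ln 0.539 = 0.6180, so ζ = 0.6180/√(π² + 0.3820) = 0.193.
Then ω_n = 4/(ζ t_s) = 4/(0.193 × 0.0920) = 225 rad/s.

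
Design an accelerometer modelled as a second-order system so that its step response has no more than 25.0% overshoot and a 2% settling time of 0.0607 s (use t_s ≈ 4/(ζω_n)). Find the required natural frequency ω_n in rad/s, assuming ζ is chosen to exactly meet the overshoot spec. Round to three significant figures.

From %OS = 100·exp(−πζ/√(1−ζ²)), invert to get ζ = −ln(OS)/√(π² + ln²(OS)) with OS = 0.250.
−ln 0.250 = 1.386, so ζ = 1.386/√(π² + 1.922) = 0.404.
Then ω_n = 4/(ζ t_s) = 4/(0.404 × 0.0607) = 163 rad/s.

ω_n ≈ 163 rad/s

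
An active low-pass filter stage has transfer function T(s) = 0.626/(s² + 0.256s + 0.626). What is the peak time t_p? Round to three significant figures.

ω_n = √0.626 = 0.791 rad/s; ζ = 0.256/(2·0.791) = 0.162.
ω_d = 0.791·√(1 − 0.162²) = 0.781 rad/s. Then t_p = π/ω_d = 4.02 s.

t_p ≈ 4.02 s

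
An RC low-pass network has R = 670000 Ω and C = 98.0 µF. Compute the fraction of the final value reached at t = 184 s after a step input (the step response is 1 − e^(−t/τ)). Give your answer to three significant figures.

y/y_∞ ≈ 0.939

τ = RC = 670000 × 98.0 µF = 65.7 s.
y(t)/y_∞ = 1 − e^(−t/τ) = 1 − e^(−184/65.7) = 1 − e^(−2.80) = 0.939.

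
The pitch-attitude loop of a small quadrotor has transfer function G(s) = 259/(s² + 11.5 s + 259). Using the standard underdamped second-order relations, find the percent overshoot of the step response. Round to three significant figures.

Comparing the denominator to s² + 2ζω_n s + ω_n²: ω_n = √259 = 16.1 rad/s, and 2ζω_n = 11.5 so ζ = 11.5/(2·16.1) = 0.357.
Overshoot: exp(−π·0.357/√(1−0.357²)) = 0.301, i.e. 30.1%.

%OS ≈ 30.1%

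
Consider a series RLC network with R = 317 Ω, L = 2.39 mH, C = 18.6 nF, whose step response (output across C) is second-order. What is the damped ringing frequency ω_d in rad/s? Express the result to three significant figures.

ω_d ≈ 135000 rad/s

For a series RLC circuit (capacitor voltage as output), ω_n = 1/√(LC) = 1/√(2.39 mH · 18.6 nF) = 150000 rad/s.
ζ = (R/2)·√(C/L) = (317/2)·√(18.6 nF/2.39 mH) = 0.442.
ω_d = 150000·√(1 − 0.442²) = 135000 rad/s.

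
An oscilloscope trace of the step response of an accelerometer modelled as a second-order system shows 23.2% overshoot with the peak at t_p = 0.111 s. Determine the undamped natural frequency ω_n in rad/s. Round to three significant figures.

ω_n ≈ 31.2 rad/s

ζ from %OS: ζ = |ln 0.232|/√(π²+ln²0.232) = 0.422.
t_p = π/ω_d ⇒ ω_d = 28.3 rad/s; then ω_n = ω_d/√(1−ζ²) = 31.2 rad/s.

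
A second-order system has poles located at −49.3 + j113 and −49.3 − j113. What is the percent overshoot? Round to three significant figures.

The poles are at −σ ± jω_d with σ = 49.3 and ω_d = 113, so ω_n = √(σ²+ω_d²) = 123 rad/s and ζ = σ/ω_n = 0.400.
%OS = 100·exp(−πζ/√(1−ζ²)) = 25.4%.

%OS ≈ 25.4%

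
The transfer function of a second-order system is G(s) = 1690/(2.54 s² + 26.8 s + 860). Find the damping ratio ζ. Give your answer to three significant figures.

Dividing through by 2.54: denominator becomes s² + 10.55 s + 338.6.
So ω_n = √338.6 = 18.4 rad/s and ζ = 10.55/(2·18.4) = 0.287.

ζ ≈ 0.287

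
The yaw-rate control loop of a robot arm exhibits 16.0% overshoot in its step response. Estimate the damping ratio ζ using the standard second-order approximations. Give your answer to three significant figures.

ζ ≈ 0.504

ζ = −ln(OS)/√(π² + (ln OS)²). With OS = 0.160, ln OS = −1.833 and ζ = 1.833/3.637 = 0.504.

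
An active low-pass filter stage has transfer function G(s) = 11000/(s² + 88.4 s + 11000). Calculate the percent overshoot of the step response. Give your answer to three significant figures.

Comparing the denominator to s² + 2ζω_n s + ω_n²: ω_n = √11000 = 105 rad/s, and 2ζω_n = 88.4 so ζ = 88.4/(2·105) = 0.421.
%OS = 100 e^{−πζ/√(1−ζ²)} with ζ = 0.421 gives 23.2%.

%OS ≈ 23.2%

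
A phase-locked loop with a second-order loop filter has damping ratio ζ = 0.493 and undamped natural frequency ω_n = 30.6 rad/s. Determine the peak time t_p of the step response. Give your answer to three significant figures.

t_p ≈ 0.118 s

The damped frequency is ω_d = ω_n√(1−ζ²) = 30.6·√(1−0.243) = 26.6 rad/s.
Peak time t_p = π/ω_d = π/26.6 = 0.118 s.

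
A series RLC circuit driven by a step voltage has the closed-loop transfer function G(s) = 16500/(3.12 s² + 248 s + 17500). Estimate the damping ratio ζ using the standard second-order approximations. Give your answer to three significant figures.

ζ ≈ 0.531

Dividing through by 3.12: denominator becomes s² + 79.49 s + 5609.
So ω_n = √5609 = 74.9 rad/s and ζ = 79.49/(2·74.9) = 0.531.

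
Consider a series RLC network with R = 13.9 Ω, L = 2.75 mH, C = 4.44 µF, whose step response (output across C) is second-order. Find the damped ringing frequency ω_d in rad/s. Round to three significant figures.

ω_d ≈ 8690 rad/s

For a series RLC circuit (capacitor voltage as output), ω_n = 1/√(LC) = 1/√(2.75 mH · 4.44 µF) = 9050 rad/s.
ζ = (R/2)·√(C/L) = (13.9/2)·√(4.44 µF/2.75 mH) = 0.279.
The damped frequency ω_d = ω_n√(1−ζ²) = 8690 rad/s.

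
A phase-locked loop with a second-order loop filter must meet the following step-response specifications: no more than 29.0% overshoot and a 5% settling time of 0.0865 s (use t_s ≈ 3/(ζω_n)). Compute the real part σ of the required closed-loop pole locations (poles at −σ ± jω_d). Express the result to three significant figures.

σ ≈ 34.7

The settling-time spec alone fixes σ = ζω_n = 3/t_s = 3/0.0865 = 34.7.
(Overshoot then fixes ζ = 0.367 and hence ω_d = σ·√(1−ζ²)/ζ = 88.0 rad/s.)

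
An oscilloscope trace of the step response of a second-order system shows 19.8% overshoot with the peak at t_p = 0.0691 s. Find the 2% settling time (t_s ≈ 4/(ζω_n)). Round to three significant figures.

t_s ≈ 0.171 s

ζ from %OS: ζ = |ln 0.198|/√(π²+ln²0.198) = 0.458.
From t_p = π/ω_d, ω_d = π/0.0691 = 45.5 rad/s, so ω_n = ω_d/√(1−ζ²) = 51.1 rad/s.
t_s ≈ 4/(ζω_n) = 4/(0.458·51.1) = 0.171 s.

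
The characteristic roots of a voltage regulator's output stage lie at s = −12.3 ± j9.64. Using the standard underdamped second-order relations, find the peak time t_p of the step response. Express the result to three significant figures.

t_p = π/ω_d with ω_d = 9.64 (the imaginary part), so t_p = 0.326 s.

t_p ≈ 0.326 s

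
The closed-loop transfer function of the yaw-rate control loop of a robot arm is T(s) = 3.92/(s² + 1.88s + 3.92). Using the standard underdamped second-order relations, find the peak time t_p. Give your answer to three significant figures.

ω_n = √3.92 = 1.98 rad/s; ζ = 1.88/(2·1.98) = 0.475.
ω_d = ω_n√(1−ζ²) = 1.74 rad/s. Then t_p = π/ω_d = 1.80 s.

t_p ≈ 1.80 s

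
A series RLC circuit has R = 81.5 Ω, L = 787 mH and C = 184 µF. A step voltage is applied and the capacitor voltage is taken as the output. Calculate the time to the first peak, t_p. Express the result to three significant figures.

t_p ≈ 0.0483 s

For a series RLC circuit (capacitor voltage as output), ω_n = 1/√(LC) = 1/√(787 mH · 184 µF) = 83.1 rad/s.
ζ = (R/2)·√(C/L) = (81.5/2)·√(184 µF/787 mH) = 0.623.
ω_d = 83.1·√(1 − 0.623²) = 65.0 rad/s. t_p = π/ω_d = 0.0483 s.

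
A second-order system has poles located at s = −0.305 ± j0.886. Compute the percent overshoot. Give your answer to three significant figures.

The poles are at −σ ± jω_d with σ = 0.305 and ω_d = 0.886, so ω_n = √(σ²+ω_d²) = 0.937 rad/s and ζ = σ/ω_n = 0.325.
%OS = 100·exp(−πζ/√(1−ζ²)) = 33.9%.

%OS ≈ 33.9%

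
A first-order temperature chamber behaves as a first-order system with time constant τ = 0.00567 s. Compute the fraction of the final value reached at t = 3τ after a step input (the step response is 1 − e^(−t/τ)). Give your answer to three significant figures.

y/y_∞ ≈ 0.950

y(t)/y_∞ = 1 − e^(−t/τ) = 1 − e^(−3) = 1 − e^(−3.00) = 0.950.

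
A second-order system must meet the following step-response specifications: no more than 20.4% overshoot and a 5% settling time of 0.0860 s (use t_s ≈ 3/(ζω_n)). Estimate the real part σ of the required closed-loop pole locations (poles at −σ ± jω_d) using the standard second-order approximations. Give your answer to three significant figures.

The settling-time spec alone fixes σ = ζω_n = 3/t_s = 3/0.0860 = 34.9.
(Overshoot then fixes ζ = 0.451 and hence ω_d = σ·√(1−ζ²)/ζ = 68.9 rad/s.)

σ ≈ 34.9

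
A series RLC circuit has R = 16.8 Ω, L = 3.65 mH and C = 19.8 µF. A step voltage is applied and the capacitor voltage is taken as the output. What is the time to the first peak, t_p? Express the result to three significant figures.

For a series RLC circuit (capacitor voltage as output), ω_n = 1/√(LC) = 1/√(3.65 mH · 19.8 µF) = 3720 rad/s.
ζ = (R/2)·√(C/L) = (16.8/2)·√(19.8 µF/3.65 mH) = 0.619.
The damped frequency ω_d = ω_n√(1−ζ²) = 2920 rad/s. t_p = π/ω_d = 0.00107 s.

t_p ≈ 0.00107 s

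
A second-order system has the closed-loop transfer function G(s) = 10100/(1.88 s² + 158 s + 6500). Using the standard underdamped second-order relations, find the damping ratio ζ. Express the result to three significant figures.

ζ ≈ 0.715

Dividing through by 1.88: denominator becomes s² + 84.04 s + 3457.
So ω_n = √3457 = 58.8 rad/s and ζ = 84.04/(2·58.8) = 0.715.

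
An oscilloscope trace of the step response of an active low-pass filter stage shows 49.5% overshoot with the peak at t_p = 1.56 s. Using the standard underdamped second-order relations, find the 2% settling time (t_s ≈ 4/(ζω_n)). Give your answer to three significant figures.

t_s ≈ 8.87 s

ζ from %OS: ζ = |ln 0.495|/√(π²+ln²0.495) = 0.218.
From t_p = π/ω_d, ω_d = π/1.56 = 2.01 rad/s, so ω_n = ω_d/√(1−ζ²) = 2.06 rad/s.
t_s ≈ 4/(ζω_n) = 4/(0.218·2.06) = 8.87 s.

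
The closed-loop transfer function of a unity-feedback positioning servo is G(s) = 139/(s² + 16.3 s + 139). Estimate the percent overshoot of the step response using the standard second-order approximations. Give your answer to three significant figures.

%OS ≈ 4.95%

Matching coefficients with s² + 2ζω_n s + ω_n² gives ω_n² = 139 ⇒ ω_n = 11.8 rad/s, and ζ = 16.3/(2ω_n) = 0.691.
%OS = 100 e^{−πζ/√(1−ζ²)} with ζ = 0.691 gives 4.95%.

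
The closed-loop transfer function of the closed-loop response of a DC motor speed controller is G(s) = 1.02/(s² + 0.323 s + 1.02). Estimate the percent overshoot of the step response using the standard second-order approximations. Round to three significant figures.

ω_n = √1.02 = 1.01 rad/s; ζ = 0.323/(2·1.01) = 0.160.
%OS = 100 e^{−πζ/√(1−ζ²)} with ζ = 0.160 gives 60.1%.

%OS ≈ 60.1%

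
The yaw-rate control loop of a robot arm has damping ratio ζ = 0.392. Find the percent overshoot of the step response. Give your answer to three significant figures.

%OS ≈ 26.2%

For an underdamped second-order system, %OS = 100·exp(−πζ/√(1−ζ²)).
πζ/√(1−ζ²) = π·0.392/√(1−0.154) = 1.339, so %OS = 100·e^(−1.339) = 26.2%.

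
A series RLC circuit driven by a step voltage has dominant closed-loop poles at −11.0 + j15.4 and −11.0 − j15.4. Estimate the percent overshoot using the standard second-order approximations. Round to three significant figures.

%OS ≈ 10.6%

|pole| = ω_n = √(11.0² + 15.4²) = 18.9 rad/s; ζ = cos θ = σ/ω_n = 0.581.
%OS = 100·exp(−πζ/√(1−ζ²)) = 10.6%.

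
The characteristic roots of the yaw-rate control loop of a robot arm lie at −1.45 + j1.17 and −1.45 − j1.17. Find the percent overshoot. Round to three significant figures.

The poles are at −σ ± jω_d with σ = 1.45 and ω_d = 1.17, so ω_n = √(σ²+ω_d²) = 1.86 rad/s and ζ = σ/ω_n = 0.778.
%OS = 100 e^{−πζ/√(1−ζ²)} with ζ = 0.778 gives 2.04%.

%OS ≈ 2.04%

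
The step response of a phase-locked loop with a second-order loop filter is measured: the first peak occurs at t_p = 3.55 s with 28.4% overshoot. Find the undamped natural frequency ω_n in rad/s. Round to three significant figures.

ω_n ≈ 0.953 rad/s

ζ from %OS: ζ = |ln 0.284|/√(π²+ln²0.284) = 0.372.
From t_p = π/ω_d, ω_d = π/3.55 = 0.885 rad/s, so ω_n = ω_d/√(1−ζ²) = 0.953 rad/s.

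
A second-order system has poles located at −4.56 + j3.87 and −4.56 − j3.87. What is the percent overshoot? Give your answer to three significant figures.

With σ = 4.56, ω_d = 3.87: ω_n = √(σ²+ω_d²) = 5.98 rad/s, ζ = σ/ω_n = 0.762.
%OS = 100·exp(−πζ/√(1−ζ²)) = 2.47%.

%OS ≈ 2.47%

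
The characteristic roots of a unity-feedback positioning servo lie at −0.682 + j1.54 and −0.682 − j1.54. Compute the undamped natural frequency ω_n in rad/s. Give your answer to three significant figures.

ω_n ≈ 1.68 rad/s

The poles are at −σ ± jω_d with σ = 0.682 and ω_d = 1.54, so ω_n = √(σ²+ω_d²) = 1.68 rad/s and ζ = σ/ω_n = 0.405.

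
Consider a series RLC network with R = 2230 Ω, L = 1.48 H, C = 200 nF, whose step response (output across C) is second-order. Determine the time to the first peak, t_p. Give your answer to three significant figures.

For a series RLC circuit (capacitor voltage as output), ω_n = 1/√(LC) = 1/√(1.48 H · 200 nF) = 1840 rad/s.
ζ = (R/2)·√(C/L) = (2230/2)·√(200 nF/1.48 H) = 0.410.
The damped frequency ω_d = ω_n√(1−ζ²) = 1680 rad/s. t_p = π/ω_d = 0.00187 s.

t_p ≈ 0.00187 s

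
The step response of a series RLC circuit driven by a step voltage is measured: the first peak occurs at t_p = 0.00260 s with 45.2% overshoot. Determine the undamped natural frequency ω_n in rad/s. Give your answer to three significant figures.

ω_n ≈ 1250 rad/s

The overshoot fixes ζ = −ln(OS)/√(π²+ln²(OS)) = 0.245.
From t_p = π/ω_d, ω_d = π/0.00260 = 1210 rad/s, so ω_n = ω_d/√(1−ζ²) = 1250 rad/s.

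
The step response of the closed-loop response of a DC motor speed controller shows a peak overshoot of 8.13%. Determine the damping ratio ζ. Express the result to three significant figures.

ζ ≈ 0.624

From %OS = 100·exp(−πζ/√(1−ζ²)), invert to get ζ = −ln(OS)/√(π² + ln²(OS)) with OS = 0.0813.
−ln 0.0813 = 2.510, so ζ = 2.510/√(π² + 6.298) = 0.624.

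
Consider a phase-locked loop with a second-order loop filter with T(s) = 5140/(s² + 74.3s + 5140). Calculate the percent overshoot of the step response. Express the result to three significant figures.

Matching coefficients with s² + 2ζω_n s + ω_n² gives ω_n² = 5140 ⇒ ω_n = 71.7 rad/s, and ζ = 74.3/(2ω_n) = 0.518.
%OS = 100 e^{−πζ/√(1−ζ²)} with ζ = 0.518 gives 14.9%.

%OS ≈ 14.9%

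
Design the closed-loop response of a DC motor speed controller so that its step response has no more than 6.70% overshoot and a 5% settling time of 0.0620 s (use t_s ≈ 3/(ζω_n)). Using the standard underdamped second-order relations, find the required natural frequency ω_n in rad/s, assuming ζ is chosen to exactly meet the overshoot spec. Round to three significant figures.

ζ = −ln(OS)/√(π² + (ln OS)²). With OS = 0.0670, ln OS = −2.703 and ζ = 2.703/4.144 = 0.652.
Then ω_n = 3/(ζ t_s) = 3/(0.652 × 0.0620) = 74.2 rad/s.

ω_n ≈ 74.2 rad/s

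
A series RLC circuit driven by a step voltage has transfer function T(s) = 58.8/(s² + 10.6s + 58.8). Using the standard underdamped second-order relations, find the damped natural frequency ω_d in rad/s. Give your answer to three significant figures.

ω_d ≈ 5.54 rad/s

ω_n = √58.8 = 7.67 rad/s; ζ = 10.6/(2·7.67) = 0.691.
ω_d = 7.67·√(1 − 0.691²) = 5.54 rad/s.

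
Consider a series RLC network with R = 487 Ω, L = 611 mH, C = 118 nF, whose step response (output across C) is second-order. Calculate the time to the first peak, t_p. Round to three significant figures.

t_p ≈ 0.000848 s

For a series RLC circuit (capacitor voltage as output), ω_n = 1/√(LC) = 1/√(611 mH · 118 nF) = 3720 rad/s.
ζ = (R/2)·√(C/L) = (487/2)·√(118 nF/611 mH) = 0.107.
ω_d = 3720·√(1 − 0.107²) = 3700 rad/s. t_p = π/ω_d = 0.000848 s.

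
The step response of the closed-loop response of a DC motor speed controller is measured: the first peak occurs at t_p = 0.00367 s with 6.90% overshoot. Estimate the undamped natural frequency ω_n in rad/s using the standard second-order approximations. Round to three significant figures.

ω_n ≈ 1120 rad/s

From the overshoot, ζ = −ln(OS)/√(π²+ln²(OS)) = 0.648.
t_p = π/ω_d ⇒ ω_d = 856 rad/s; then ω_n = ω_d/√(1−ζ²) = 1120 rad/s.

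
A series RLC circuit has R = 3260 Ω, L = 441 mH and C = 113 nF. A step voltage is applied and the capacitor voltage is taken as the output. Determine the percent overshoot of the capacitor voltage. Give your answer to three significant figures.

%OS ≈ 1.02%

For a series RLC circuit (capacitor voltage as output), ω_n = 1/√(LC) = 1/√(441 mH · 113 nF) = 4480 rad/s.
ζ = (R/2)·√(C/L) = (3260/2)·√(113 nF/441 mH) = 0.825.
%OS = 100 e^{−πζ/√(1−ζ²)} with ζ = 0.825 gives 1.02%.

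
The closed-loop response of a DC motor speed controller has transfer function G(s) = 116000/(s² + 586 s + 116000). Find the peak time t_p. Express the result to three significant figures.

t_p ≈ 0.0181 s

Comparing the denominator to s² + 2ζω_n s + ω_n²: ω_n = √116000 = 341 rad/s, and 2ζω_n = 586 so ζ = 586/(2·341) = 0.860.
The damped frequency ω_d = ω_n√(1−ζ²) = 174 rad/s. Then t_p = π/ω_d = 0.0181 s.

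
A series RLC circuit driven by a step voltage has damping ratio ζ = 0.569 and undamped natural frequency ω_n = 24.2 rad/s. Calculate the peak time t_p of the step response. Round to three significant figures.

The damped frequency is ω_d = ω_n√(1−ζ²) = 24.2·√(1−0.324) = 19.9 rad/s.
Peak time t_p = π/ω_d = π/19.9 = 0.158 s.

t_p ≈ 0.158 s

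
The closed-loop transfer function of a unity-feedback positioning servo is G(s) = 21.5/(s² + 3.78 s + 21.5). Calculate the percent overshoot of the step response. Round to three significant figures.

%OS ≈ 24.6%

ω_n = √21.5 = 4.64 rad/s; ζ = 3.78/(2·4.64) = 0.408.
%OS = 100·exp(−πζ/√(1−ζ²)) = 24.6%.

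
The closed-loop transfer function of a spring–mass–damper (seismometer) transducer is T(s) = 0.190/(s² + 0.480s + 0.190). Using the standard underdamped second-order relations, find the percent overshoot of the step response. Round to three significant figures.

%OS ≈ 12.6%

Comparing the denominator to s² + 2ζω_n s + ω_n²: ω_n = √0.190 = 0.436 rad/s, and 2ζω_n = 0.480 so ζ = 0.480/(2·0.436) = 0.551.
Overshoot: exp(−π·0.551/√(1−0.551²)) = 0.126, i.e. 12.6%.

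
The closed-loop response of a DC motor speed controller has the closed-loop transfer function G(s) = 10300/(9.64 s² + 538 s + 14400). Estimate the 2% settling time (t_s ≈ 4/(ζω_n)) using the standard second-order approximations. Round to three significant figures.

Dividing through by 9.64: denominator becomes s² + 55.81 s + 1494.
So ω_n = √1494 = 38.6 rad/s and ζ = 55.81/(2·38.6) = 0.722.
t_s ≈ 4/(ζω_n) = 0.143 s.

t_s ≈ 0.143 s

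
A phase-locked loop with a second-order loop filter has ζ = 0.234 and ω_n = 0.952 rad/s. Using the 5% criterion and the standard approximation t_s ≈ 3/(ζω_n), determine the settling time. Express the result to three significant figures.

t_s ≈ 3/(ζω_n) = 3/(0.234 × 0.952) = 13.5 s.

t_s ≈ 13.5 s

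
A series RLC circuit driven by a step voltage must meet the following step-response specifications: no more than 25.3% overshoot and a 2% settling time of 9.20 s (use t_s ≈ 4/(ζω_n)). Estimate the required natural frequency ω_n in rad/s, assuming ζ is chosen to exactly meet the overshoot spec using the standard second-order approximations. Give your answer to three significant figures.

Inverting the overshoot relation: ζ = |ln 0.253|/√(π² + ln²0.253) = 0.401.
Then ω_n = 4/(ζ t_s) = 4/(0.401 × 9.20) = 1.08 rad/s.

ω_n ≈ 1.08 rad/s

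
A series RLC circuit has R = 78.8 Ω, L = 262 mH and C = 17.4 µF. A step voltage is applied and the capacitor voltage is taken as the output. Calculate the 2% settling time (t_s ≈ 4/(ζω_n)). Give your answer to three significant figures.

t_s ≈ 0.0266 s

For a series RLC circuit (capacitor voltage as output), ω_n = 1/√(LC) = 1/√(262 mH · 17.4 µF) = 468 rad/s.
ζ = (R/2)·√(C/L) = (78.8/2)·√(17.4 µF/262 mH) = 0.321.
t_s ≈ 4/(ζω_n) = 0.0266 s.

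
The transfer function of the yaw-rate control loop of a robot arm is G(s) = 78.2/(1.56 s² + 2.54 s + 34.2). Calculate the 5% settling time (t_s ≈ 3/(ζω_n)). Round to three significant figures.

t_s ≈ 3.69 s

Dividing through by 1.56: denominator becomes s² + 1.628 s + 21.92.
So ω_n = √21.92 = 4.68 rad/s and ζ = 1.628/(2·4.68) = 0.174.
t_s ≈ 3/(ζω_n) = 3.69 s.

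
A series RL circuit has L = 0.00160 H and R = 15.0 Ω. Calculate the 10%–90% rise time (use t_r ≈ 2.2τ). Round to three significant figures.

t_r ≈ 0.000235 s

τ = L/R = 0.00160/15.0 = 0.000107 s.
t_r ≈ 2.2τ = 0.000235 s.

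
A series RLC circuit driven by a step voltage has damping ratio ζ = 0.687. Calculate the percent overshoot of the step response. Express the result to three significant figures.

For an underdamped second-order system, %OS = 100·exp(−πζ/√(1−ζ²)).
πζ/√(1−ζ²) = π·0.687/√(1−0.472) = 2.970, so %OS = 100·e^(−2.970) = 5.13%.

%OS ≈ 5.13%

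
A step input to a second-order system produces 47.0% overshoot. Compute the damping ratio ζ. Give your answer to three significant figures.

Inverting the overshoot relation: ζ = |ln 0.470|/√(π² + ln²0.470) = 0.234.

ζ ≈ 0.234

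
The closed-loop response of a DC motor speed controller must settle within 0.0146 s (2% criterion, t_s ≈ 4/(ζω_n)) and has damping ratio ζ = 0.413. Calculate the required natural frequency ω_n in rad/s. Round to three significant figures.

Rearranging t_s ≈ 4/(ζω_n) gives ω_n = 4/(ζ·t_s) = 4/(0.413 × 0.0146) = 663 rad/s.

ω_n ≈ 663 rad/s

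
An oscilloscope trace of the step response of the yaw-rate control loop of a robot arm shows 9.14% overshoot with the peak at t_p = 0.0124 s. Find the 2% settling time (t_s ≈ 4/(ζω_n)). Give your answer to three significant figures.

t_s ≈ 0.0207 s

ζ from %OS: ζ = |ln 0.0914|/√(π²+ln²0.0914) = 0.606.
t_p = π/ω_d ⇒ ω_d = 253 rad/s; then ω_n = ω_d/√(1−ζ²) = 318 rad/s.
t_s ≈ 4/(ζω_n) = 4/(0.606·318) = 0.0207 s.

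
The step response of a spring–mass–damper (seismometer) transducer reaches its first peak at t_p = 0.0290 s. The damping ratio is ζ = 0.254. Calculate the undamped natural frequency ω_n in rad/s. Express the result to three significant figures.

Peak time t_p = π/ω_d, so ω_d = π/t_p = π/0.0290 = 108 rad/s.
ω_n = ω_d/√(1−ζ²) = 108/√0.935 = 112 rad/s.

ω_n ≈ 112 rad/s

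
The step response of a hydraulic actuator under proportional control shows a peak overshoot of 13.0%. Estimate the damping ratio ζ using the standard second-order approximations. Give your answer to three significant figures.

ζ ≈ 0.545

From %OS = 100·exp(−πζ/√(1−ζ²)), invert to get ζ = −ln(OS)/√(π² + ln²(OS)) with OS = 0.130.
−ln 0.130 = 2.040, so ζ = 2.040/√(π² + 4.163) = 0.545.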